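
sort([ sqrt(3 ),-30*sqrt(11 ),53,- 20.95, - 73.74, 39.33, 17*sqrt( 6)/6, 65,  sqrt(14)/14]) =[ - 30*sqrt (11 ),-73.74, - 20.95 , sqrt(14)/14, sqrt( 3 ),17*sqrt(6 )/6,39.33,53,65]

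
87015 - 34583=52432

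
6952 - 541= 6411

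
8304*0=0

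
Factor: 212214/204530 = 3^1*5^( - 1 ) * 181^(- 1)*313^1 = 939/905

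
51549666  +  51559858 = 103109524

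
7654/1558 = 4 + 711/779= 4.91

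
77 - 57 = 20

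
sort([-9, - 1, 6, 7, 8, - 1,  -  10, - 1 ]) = [ - 10,- 9,  -  1, - 1,-1,  6, 7, 8] 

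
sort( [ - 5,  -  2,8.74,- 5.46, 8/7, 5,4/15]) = [ - 5.46, - 5, - 2,4/15,8/7,5,8.74 ] 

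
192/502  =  96/251 = 0.38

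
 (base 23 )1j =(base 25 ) 1H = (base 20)22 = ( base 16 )2A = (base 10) 42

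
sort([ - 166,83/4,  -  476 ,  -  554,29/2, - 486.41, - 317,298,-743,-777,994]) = [ - 777,  -  743, - 554,-486.41, -476, - 317, - 166,29/2,83/4 , 298, 994]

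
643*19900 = 12795700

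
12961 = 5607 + 7354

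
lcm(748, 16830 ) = 33660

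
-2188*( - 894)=1956072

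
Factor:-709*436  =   - 2^2*109^1*709^1 = - 309124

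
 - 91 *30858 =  - 2808078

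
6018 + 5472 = 11490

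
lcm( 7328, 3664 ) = 7328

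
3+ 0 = 3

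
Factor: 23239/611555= 5^( - 1)*7^(- 1)*17^1*101^( - 1)*173^( - 1) * 1367^1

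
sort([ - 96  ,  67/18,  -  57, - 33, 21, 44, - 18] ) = [-96,-57, - 33, - 18, 67/18,21, 44 ]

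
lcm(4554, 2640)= 182160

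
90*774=69660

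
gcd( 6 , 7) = 1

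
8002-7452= 550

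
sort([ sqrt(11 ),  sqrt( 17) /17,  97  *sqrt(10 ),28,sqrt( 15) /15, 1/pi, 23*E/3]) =[ sqrt(17)/17,sqrt(15 )/15,1/pi,sqrt(11 ), 23*E/3,28, 97*sqrt(10) ]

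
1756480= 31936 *55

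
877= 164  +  713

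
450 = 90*5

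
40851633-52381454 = - 11529821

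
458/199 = 2 + 60/199 = 2.30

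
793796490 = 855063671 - 61267181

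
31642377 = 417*75881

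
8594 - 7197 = 1397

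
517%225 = 67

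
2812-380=2432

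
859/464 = 1 + 395/464= 1.85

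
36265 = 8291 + 27974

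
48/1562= 24/781 = 0.03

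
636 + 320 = 956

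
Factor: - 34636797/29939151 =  - 11545599/9979717 = - 3^1 * 11^( - 2 ) * 13^1*67^ (-1)*1231^( - 1)*296041^1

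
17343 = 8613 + 8730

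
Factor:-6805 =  - 5^1 * 1361^1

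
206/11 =206/11 = 18.73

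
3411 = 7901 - 4490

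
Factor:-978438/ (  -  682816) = 2^(-5)*3^1*47^( - 1) * 227^( - 1)*313^1 * 521^1 = 489219/341408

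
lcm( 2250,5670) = 141750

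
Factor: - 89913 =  - 3^1*17^1*41^1* 43^1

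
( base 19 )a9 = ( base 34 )5T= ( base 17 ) bc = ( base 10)199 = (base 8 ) 307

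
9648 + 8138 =17786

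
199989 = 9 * 22221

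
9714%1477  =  852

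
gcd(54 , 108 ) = 54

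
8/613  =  8/613 = 0.01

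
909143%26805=24578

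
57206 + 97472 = 154678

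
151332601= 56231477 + 95101124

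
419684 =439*956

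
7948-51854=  - 43906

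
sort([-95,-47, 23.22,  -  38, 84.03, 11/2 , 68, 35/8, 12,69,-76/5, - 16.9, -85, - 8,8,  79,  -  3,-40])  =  [ - 95, - 85, - 47, - 40, - 38,-16.9,  -  76/5, - 8, - 3 , 35/8,  11/2, 8,12, 23.22,68,69, 79, 84.03]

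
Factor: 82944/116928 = 144/203 = 2^4*3^2 * 7^(-1 )*29^( - 1 ) 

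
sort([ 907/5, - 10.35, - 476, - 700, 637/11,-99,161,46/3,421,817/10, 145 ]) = [ - 700, - 476, - 99  ,-10.35,46/3,637/11,  817/10,145,161,907/5,421] 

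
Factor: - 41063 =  - 11^1*3733^1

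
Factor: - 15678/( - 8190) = 67/35  =  5^( - 1)*7^(  -  1 )*67^1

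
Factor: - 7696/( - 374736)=13/633 = 3^( - 1)*13^1*211^( - 1)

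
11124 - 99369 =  - 88245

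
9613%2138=1061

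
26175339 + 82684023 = 108859362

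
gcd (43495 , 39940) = 5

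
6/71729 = 6/71729 =0.00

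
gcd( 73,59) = 1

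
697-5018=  - 4321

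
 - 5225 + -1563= -6788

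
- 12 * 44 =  -528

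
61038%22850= 15338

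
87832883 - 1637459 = 86195424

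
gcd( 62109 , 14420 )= 103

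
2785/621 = 4+301/621 = 4.48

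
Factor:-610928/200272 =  - 38183/12517 = -12517^( - 1)*38183^1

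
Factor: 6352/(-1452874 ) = - 3176/726437 = - 2^3*397^1*739^(  -  1 ) * 983^(  -  1 ) 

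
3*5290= 15870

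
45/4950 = 1/110=   0.01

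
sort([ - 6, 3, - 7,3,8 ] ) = [ - 7, - 6, 3, 3, 8]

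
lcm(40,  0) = 0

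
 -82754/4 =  - 41377/2 = -  20688.50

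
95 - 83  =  12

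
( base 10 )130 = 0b10000010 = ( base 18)74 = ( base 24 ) 5A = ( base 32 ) 42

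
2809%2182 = 627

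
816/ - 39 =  - 272/13 =- 20.92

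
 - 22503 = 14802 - 37305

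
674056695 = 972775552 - 298718857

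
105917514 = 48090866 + 57826648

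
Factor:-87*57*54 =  - 2^1*3^5*19^1*29^1 = -  267786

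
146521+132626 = 279147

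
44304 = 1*44304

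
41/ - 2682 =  -41/2682=-0.02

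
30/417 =10/139=0.07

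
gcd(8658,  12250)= 2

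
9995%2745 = 1760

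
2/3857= 2/3857 = 0.00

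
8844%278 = 226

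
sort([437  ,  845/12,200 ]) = [ 845/12,200,437]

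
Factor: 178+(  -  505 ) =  -327 = -3^1 * 109^1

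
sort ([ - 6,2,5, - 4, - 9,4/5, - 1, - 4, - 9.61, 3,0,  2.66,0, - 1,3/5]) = [ - 9.61, - 9,-6,  -  4, - 4, - 1, - 1,0, 0,3/5,4/5,  2, 2.66 , 3,5 ]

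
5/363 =5/363 = 0.01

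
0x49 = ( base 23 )34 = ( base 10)73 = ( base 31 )2b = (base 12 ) 61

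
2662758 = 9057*294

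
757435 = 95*7973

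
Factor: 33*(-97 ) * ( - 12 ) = 2^2 * 3^2 * 11^1 * 97^1 = 38412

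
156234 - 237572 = -81338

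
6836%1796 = 1448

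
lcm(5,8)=40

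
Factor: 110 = 2^1*5^1*11^1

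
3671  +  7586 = 11257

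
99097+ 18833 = 117930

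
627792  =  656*957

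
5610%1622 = 744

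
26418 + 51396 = 77814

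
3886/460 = 8 + 103/230 = 8.45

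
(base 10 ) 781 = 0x30d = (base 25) 166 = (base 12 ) 551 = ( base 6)3341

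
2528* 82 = 207296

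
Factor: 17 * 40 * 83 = 56440 = 2^3*5^1 *17^1 *83^1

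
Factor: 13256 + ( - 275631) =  - 5^3 * 2099^1  =  -262375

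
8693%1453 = 1428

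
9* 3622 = 32598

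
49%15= 4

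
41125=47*875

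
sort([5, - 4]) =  [ - 4,  5]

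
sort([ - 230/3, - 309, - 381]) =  [-381,- 309, - 230/3]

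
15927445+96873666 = 112801111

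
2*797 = 1594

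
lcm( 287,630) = 25830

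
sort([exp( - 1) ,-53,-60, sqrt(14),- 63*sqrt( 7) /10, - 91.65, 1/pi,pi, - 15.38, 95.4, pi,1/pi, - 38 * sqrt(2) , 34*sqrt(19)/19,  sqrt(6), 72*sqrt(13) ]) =[ - 91.65,  -  60,- 38 * sqrt(2 ), - 53, - 63*sqrt(7)/10 , - 15.38,  1/pi, 1/pi , exp( - 1), sqrt(6 ), pi,pi, sqrt( 14), 34*sqrt( 19 ) /19,95.4,72*sqrt(13)]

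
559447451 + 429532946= 988980397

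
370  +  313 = 683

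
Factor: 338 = 2^1* 13^2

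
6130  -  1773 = 4357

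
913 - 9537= -8624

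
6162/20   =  3081/10 = 308.10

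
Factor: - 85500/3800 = -2^( - 1 )*3^2*5^1 = - 45/2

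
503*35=17605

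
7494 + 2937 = 10431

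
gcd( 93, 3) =3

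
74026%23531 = 3433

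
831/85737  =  277/28579  =  0.01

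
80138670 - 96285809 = - 16147139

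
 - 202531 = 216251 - 418782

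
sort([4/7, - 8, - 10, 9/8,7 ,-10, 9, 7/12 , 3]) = [ - 10, - 10,-8,4/7, 7/12,9/8,3,7, 9]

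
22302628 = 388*57481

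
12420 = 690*18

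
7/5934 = 7/5934=0.00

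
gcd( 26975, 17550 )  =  325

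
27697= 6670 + 21027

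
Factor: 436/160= 2^ ( - 3)*5^( - 1)* 109^1  =  109/40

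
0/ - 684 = 0/1 = - 0.00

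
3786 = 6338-2552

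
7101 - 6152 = 949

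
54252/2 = 27126=27126.00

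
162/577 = 162/577 = 0.28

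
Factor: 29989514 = 2^1 * 421^1*35617^1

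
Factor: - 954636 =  - 2^2 * 3^1*19^1*53^1*79^1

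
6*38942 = 233652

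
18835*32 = 602720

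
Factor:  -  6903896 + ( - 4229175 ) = - 11133071 = - 29^1*397^1*967^1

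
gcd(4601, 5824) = 1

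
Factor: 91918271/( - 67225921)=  - 7^( - 1) *53^1*317^1*5471^1*9603703^ ( - 1)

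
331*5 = 1655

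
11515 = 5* 2303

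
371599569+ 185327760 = 556927329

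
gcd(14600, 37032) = 8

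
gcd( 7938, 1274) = 98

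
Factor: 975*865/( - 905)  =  -3^1*5^2 * 13^1*173^1 * 181^( - 1 ) = - 168675/181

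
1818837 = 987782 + 831055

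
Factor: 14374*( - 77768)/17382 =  - 558918616/8691 = - 2^3 * 3^( - 1)*2897^( - 1)*7187^1*9721^1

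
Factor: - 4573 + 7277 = 2704 =2^4*13^2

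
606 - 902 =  - 296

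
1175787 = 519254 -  - 656533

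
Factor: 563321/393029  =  913/637 = 7^(- 2 ) *11^1*13^( - 1) * 83^1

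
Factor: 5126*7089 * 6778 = 2^2 *3^1*11^1 *17^1*139^1*233^1*3389^1 = 246300414492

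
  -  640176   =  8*( - 80022)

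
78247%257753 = 78247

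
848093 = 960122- 112029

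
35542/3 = 11847 + 1/3 = 11847.33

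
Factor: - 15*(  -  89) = 3^1 *5^1*89^1 =1335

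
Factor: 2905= 5^1*7^1*83^1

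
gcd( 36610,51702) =14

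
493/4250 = 29/250=   0.12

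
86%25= 11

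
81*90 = 7290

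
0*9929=0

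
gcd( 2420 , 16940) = 2420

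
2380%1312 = 1068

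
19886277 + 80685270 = 100571547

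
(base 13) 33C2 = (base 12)4248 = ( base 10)7256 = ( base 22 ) ELI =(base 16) 1c58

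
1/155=1/155  =  0.01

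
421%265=156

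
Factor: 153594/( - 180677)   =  -2^1* 3^2*23^1*487^( - 1) = - 414/487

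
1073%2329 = 1073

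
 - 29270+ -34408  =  -63678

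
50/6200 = 1/124  =  0.01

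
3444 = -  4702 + 8146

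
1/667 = 1/667 = 0.00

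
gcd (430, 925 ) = 5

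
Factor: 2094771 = 3^1 * 7^1* 23^1*4337^1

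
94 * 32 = 3008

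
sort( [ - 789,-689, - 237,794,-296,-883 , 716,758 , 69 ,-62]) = [ - 883, - 789, - 689, - 296, - 237, - 62, 69, 716,758,794 ] 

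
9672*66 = 638352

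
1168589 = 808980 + 359609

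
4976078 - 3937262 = 1038816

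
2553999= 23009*111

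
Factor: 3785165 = 5^1 * 67^1*11299^1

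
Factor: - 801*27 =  - 3^5* 89^1 = - 21627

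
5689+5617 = 11306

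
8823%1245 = 108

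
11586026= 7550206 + 4035820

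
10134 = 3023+7111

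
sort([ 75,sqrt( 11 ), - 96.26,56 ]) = [ - 96.26,sqrt( 11 ),56 , 75]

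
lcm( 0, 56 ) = 0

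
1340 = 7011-5671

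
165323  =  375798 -210475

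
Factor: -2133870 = - 2^1*3^1*5^1*71129^1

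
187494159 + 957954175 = 1145448334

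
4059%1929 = 201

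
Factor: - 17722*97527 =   -  2^1 * 3^1*19^1 *29^1*  59^1*  8861^1=-  1728373494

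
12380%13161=12380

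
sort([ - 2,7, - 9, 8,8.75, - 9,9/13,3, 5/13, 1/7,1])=[-9, - 9, -2, 1/7 , 5/13,9/13, 1,3 , 7,8, 8.75]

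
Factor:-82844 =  - 2^2*139^1 *149^1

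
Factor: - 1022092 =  - 2^2*255523^1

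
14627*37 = 541199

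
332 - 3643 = -3311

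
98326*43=4228018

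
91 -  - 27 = 118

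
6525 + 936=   7461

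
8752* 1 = 8752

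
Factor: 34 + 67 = 101 =101^1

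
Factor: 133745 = 5^1*23^1*1163^1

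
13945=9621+4324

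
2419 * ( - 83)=-200777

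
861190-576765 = 284425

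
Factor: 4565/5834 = 2^( - 1 )*5^1*11^1*83^1*2917^( - 1)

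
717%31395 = 717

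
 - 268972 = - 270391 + 1419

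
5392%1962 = 1468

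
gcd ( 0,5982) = 5982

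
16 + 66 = 82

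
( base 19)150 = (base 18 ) 176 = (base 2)111001000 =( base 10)456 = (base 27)GO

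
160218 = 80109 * 2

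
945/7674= 315/2558  =  0.12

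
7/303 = 7/303 = 0.02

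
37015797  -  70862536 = -33846739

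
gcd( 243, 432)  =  27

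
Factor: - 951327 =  - 3^2 * 13^1*47^1*173^1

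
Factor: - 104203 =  - 11^1*9473^1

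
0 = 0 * 40777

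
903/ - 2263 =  - 903/2263 = - 0.40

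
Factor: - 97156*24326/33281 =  - 2^3*23^ (  -  1)*107^1*227^1*1447^ ( - 1)* 12163^1 = -2363416856/33281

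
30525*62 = 1892550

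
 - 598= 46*( - 13) 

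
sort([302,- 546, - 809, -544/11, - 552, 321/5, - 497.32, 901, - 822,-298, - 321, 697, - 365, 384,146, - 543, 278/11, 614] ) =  [ - 822, -809, -552, -546, -543, - 497.32, - 365, - 321,  -  298, - 544/11, 278/11, 321/5,  146, 302, 384,614,697, 901] 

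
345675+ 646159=991834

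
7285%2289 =418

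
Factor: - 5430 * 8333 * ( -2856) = 2^4 * 3^2 * 5^1*7^1 * 13^1*17^1 * 181^1  *641^1 = 129228830640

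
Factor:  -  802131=  -  3^1 *11^1*109^1*223^1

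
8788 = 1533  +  7255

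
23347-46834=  - 23487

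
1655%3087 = 1655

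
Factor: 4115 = 5^1*823^1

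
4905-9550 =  - 4645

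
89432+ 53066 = 142498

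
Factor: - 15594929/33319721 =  - 7^1*37^( - 1 )*47^1 * 107^1 * 271^( - 1)*443^1*3323^( - 1)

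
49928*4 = 199712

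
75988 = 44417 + 31571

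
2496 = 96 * 26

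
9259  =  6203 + 3056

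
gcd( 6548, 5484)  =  4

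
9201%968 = 489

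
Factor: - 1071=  - 3^2  *7^1*17^1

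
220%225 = 220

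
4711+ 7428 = 12139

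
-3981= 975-4956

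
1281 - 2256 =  - 975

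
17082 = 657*26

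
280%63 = 28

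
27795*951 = 26433045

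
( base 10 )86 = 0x56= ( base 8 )126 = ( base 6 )222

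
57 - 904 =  - 847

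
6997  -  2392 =4605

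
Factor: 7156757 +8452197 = 2^1*353^1*22109^1 = 15608954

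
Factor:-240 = -2^4*3^1*5^1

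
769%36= 13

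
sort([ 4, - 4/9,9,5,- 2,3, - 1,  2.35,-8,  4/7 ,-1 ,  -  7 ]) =[-8, - 7, - 2, - 1,-1,  -  4/9,4/7, 2.35, 3,4, 5,9] 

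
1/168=1/168 = 0.01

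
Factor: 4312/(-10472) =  - 7/17  =  - 7^1*17^(-1)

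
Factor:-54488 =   -  2^3*7^2*139^1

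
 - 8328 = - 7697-631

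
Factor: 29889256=2^3* 29^1*128833^1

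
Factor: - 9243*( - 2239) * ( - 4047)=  - 83752976619 =- 3^3*13^1*19^1*71^1*79^1*2239^1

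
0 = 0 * (  -  88815) 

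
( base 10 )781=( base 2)1100001101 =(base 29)qr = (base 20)1J1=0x30d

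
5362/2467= 5362/2467  =  2.17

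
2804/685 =2804/685=4.09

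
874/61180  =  1/70=0.01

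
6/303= 2/101 = 0.02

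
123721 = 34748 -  - 88973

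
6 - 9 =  - 3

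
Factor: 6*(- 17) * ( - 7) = 2^1*3^1*7^1*17^1 = 714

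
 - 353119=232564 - 585683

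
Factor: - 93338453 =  - 13^1*191^1 *37591^1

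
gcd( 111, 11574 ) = 3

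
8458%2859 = 2740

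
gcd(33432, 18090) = 6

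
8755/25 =350 + 1/5 = 350.20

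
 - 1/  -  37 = 1/37 = 0.03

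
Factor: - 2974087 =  - 509^1*5843^1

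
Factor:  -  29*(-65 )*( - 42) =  - 79170 = - 2^1*3^1*5^1 * 7^1*13^1*29^1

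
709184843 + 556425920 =1265610763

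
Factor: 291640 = 2^3*5^1*23^1*  317^1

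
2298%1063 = 172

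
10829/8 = 10829/8 =1353.62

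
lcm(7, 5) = 35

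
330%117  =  96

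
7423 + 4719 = 12142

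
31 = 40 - 9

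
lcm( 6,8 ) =24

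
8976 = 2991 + 5985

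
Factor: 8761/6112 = 2^ ( - 5) * 191^( - 1 )*8761^1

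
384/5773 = 384/5773 = 0.07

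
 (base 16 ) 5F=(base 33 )2t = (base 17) 5A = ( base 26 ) 3H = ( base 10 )95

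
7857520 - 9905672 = - 2048152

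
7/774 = 7/774 = 0.01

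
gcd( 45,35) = 5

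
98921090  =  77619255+21301835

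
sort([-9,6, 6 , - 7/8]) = [ -9, - 7/8,6, 6] 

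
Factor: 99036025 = 5^2*11^1*113^1 * 3187^1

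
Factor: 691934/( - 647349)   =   -2^1 * 3^ ( - 1 ) *17^1*19^(- 1)*41^( - 1 )* 47^1*277^( - 1)*433^1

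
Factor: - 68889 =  - 3^1*22963^1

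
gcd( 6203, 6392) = 1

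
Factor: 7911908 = 2^2 * 23^1  *  85999^1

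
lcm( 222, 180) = 6660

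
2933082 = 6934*423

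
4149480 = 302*13740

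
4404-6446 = - 2042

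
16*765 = 12240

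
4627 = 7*661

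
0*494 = 0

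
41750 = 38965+2785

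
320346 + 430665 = 751011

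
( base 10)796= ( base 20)1jg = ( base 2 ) 1100011100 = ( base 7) 2215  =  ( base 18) 284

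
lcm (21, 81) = 567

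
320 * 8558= 2738560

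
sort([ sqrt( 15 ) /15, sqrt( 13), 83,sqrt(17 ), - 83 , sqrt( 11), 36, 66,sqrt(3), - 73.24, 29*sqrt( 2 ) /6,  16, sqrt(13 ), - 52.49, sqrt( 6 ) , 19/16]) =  [ - 83, - 73.24, - 52.49,sqrt ( 15) /15,19/16, sqrt (3 ),sqrt( 6), sqrt (11),sqrt( 13 ),sqrt(13),sqrt( 17 ) , 29 *sqrt (2)/6,16,36, 66, 83]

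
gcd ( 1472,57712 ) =16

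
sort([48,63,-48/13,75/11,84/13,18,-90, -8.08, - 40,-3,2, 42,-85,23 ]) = [-90,-85,-40,-8.08, - 48/13, - 3,2, 84/13 , 75/11, 18, 23,42 , 48, 63] 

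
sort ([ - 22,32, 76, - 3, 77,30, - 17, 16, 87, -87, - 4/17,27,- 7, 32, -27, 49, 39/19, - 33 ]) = [  -  87, -33,  -  27, -22,  -  17, - 7, - 3,  -  4/17, 39/19, 16, 27, 30,  32, 32,49, 76,77,  87 ] 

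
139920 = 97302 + 42618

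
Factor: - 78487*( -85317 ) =3^1 * 28439^1*78487^1 = 6696275379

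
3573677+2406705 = 5980382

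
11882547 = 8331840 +3550707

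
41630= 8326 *5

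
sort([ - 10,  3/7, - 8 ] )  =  [ - 10, - 8, 3/7 ] 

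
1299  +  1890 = 3189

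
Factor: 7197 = 3^1* 2399^1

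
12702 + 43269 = 55971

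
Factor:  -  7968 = - 2^5*3^1*83^1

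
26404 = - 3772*( - 7)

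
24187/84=24187/84 = 287.94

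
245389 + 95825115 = 96070504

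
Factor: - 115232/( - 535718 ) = 208/967 = 2^4*13^1*967^( - 1) 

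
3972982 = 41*96902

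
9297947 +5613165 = 14911112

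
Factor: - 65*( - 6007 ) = 5^1 * 13^1 * 6007^1  =  390455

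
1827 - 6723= -4896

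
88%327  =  88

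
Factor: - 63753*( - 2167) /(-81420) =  - 46050917/27140 = -2^( - 2)*5^( - 1)*11^1*23^( - 1 )*59^(-1)*79^1*197^1*269^1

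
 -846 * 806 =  - 681876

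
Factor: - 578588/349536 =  - 437/264 = - 2^( - 3 )*3^(  -  1 )*11^(-1 )*19^1*23^1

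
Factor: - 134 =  - 2^1*67^1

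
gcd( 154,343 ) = 7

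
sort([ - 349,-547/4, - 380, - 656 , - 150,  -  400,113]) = [ - 656 , - 400, - 380, - 349, - 150, - 547/4, 113]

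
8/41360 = 1/5170 = 0.00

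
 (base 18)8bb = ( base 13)1376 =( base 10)2801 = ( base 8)5361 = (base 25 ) 4C1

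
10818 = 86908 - 76090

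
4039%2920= 1119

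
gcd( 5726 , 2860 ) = 2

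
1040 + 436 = 1476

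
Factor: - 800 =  - 2^5*5^2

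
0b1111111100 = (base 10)1020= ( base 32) vs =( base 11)848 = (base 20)2B0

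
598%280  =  38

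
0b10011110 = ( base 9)185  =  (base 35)4I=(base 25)68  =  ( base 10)158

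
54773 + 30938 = 85711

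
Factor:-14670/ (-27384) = 2^(-2)*3^1*5^1*7^( - 1) = 15/28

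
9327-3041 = 6286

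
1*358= 358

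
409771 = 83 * 4937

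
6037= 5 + 6032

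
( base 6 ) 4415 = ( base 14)52b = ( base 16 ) 3fb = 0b1111111011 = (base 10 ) 1019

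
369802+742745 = 1112547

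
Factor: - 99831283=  - 99831283^1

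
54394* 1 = 54394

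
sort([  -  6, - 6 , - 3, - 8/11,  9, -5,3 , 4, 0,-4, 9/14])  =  [ - 6, - 6, - 5, - 4, - 3 , - 8/11, 0,9/14, 3,  4 , 9 ]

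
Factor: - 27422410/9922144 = -13711205/4961072 = - 2^(-4)*5^1*311^( - 1)*997^( - 1)*2742241^1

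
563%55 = 13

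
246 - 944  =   - 698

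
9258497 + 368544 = 9627041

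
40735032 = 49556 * 822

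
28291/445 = 28291/445  =  63.58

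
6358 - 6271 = 87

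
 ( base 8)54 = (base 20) 24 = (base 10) 44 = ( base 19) 26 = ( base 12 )38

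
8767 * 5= 43835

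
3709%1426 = 857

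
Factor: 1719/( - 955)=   -  9/5 =-3^2*5^( - 1 ) 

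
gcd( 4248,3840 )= 24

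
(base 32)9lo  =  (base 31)a9n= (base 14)3880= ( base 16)26b8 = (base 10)9912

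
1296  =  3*432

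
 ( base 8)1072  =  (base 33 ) h9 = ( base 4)20322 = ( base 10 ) 570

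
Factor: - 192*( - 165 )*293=2^6*3^2*5^1*11^1*293^1 = 9282240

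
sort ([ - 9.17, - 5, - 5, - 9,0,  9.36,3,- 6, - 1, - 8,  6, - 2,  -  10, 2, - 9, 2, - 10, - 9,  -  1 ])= [ - 10, - 10, - 9.17, - 9, - 9, - 9, - 8, - 6  , - 5, - 5,-2, - 1,  -  1, 0,2, 2,3, 6,9.36 ] 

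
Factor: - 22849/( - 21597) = 3^ ( - 1 )*23^( - 1)*73^1  =  73/69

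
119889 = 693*173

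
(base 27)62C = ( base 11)3377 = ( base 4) 1011120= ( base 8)10530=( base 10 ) 4440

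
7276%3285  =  706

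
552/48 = 23/2  =  11.50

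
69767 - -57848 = 127615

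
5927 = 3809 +2118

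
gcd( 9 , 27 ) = 9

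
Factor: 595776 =2^6*3^1*29^1*107^1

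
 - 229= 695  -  924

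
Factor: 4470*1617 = 2^1*3^2*5^1*7^2*11^1*149^1 = 7227990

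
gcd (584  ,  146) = 146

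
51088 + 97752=148840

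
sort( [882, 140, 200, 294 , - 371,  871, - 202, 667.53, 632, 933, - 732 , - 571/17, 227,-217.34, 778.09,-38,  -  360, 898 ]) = [ - 732, - 371, - 360, - 217.34, - 202 , - 38,-571/17,140, 200,227, 294,632, 667.53, 778.09, 871, 882,898, 933] 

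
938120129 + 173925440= 1112045569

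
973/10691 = 973/10691 = 0.09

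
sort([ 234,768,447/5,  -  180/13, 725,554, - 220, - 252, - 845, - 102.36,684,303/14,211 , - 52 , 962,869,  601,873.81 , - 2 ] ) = [ - 845,-252, - 220, - 102.36,-52, - 180/13, - 2 , 303/14,447/5,211,234, 554,  601,684,725,768,869,873.81, 962 ] 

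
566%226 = 114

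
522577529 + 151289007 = 673866536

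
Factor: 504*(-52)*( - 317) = 8307936 = 2^5* 3^2 * 7^1*13^1*317^1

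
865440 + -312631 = 552809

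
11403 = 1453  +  9950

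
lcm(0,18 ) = 0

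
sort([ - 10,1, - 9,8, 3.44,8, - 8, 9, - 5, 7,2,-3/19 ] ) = [ - 10, - 9,- 8,  -  5, - 3/19, 1,  2, 3.44,7 , 8 , 8, 9 ]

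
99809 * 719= 71762671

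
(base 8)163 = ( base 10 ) 115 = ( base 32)3j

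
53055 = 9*5895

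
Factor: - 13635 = - 3^3 * 5^1* 101^1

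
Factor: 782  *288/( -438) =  - 37536/73 = - 2^5*3^1*17^1*23^1*73^( - 1 ) 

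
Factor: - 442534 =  - 2^1*173^1*1279^1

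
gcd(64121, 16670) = 1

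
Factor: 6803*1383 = 3^1*461^1*6803^1 = 9408549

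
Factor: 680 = 2^3*5^1*17^1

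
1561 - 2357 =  - 796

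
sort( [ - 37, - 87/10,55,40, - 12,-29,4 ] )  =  [-37,  -  29, - 12 , - 87/10, 4, 40,55 ] 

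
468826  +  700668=1169494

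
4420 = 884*5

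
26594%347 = 222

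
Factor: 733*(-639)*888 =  - 2^3*3^3  *37^1 * 71^1 * 733^1 = - 415927656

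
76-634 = -558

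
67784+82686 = 150470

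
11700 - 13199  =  -1499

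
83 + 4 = 87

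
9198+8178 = 17376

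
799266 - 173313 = 625953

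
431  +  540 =971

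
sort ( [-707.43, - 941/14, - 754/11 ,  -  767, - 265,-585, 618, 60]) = [ - 767,- 707.43, - 585, - 265, - 754/11, - 941/14, 60, 618 ]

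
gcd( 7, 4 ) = 1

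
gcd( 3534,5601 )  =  3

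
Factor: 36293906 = 2^1 * 11^1*29^1 * 163^1*349^1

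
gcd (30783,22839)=993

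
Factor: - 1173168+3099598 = 2^1*5^1*11^1*83^1*211^1 = 1926430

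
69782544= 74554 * 936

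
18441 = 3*6147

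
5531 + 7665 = 13196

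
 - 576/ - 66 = 96/11 = 8.73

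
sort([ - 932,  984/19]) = [ - 932,984/19 ]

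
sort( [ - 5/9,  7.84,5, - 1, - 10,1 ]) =[ - 10, - 1,  -  5/9,1,5, 7.84]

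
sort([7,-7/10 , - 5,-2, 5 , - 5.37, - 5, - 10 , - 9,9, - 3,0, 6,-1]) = [  -  10,  -  9 , - 5.37, -5 ,  -  5,-3, - 2,-1  ,-7/10, 0, 5,6 , 7,9]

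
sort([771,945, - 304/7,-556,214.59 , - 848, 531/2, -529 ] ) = [ - 848, - 556, - 529,-304/7,214.59,531/2,771,945] 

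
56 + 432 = 488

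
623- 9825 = -9202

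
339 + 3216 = 3555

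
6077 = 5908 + 169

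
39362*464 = 18263968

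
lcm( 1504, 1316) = 10528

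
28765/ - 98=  - 294 + 47/98  =  - 293.52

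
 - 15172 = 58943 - 74115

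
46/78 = 23/39 = 0.59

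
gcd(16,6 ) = 2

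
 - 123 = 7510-7633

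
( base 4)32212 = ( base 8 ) 1646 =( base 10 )934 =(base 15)424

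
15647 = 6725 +8922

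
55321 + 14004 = 69325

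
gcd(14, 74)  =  2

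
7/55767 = 7/55767 = 0.00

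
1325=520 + 805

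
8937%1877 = 1429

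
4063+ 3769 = 7832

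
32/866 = 16/433= 0.04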